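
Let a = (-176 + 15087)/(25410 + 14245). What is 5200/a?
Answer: 15862000/1147 ≈ 13829.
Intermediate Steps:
a = 14911/39655 ≈ 0.37602
5200/a = 5200/(14911/39655) = 5200*(39655/14911) = 15862000/1147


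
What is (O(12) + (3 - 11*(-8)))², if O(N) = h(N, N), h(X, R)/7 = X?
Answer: 30625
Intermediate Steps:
h(X, R) = 7*X
O(N) = 7*N
(O(12) + (3 - 11*(-8)))² = (7*12 + (3 - 11*(-8)))² = (84 + (3 + 88))² = (84 + 91)² = 175² = 30625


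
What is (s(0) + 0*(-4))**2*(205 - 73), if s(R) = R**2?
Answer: 0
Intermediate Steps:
(s(0) + 0*(-4))**2*(205 - 73) = (0**2 + 0*(-4))**2*(205 - 73) = (0 + 0)**2*132 = 0**2*132 = 0*132 = 0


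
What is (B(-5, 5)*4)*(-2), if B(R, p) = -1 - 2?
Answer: 24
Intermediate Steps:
B(R, p) = -3
(B(-5, 5)*4)*(-2) = -3*4*(-2) = -12*(-2) = 24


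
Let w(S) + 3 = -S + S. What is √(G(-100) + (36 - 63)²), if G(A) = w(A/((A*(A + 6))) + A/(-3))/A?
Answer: √72903/10 ≈ 27.001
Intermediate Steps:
w(S) = -3 (w(S) = -3 + (-S + S) = -3 + 0 = -3)
G(A) = -3/A
√(G(-100) + (36 - 63)²) = √(-3/(-100) + (36 - 63)²) = √(-3*(-1/100) + (-27)²) = √(3/100 + 729) = √(72903/100) = √72903/10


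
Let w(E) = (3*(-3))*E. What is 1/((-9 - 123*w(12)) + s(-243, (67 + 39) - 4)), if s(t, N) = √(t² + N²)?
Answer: 1475/19572908 - √7717/58718724 ≈ 7.3863e-5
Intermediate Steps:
w(E) = -9*E
s(t, N) = √(N² + t²)
1/((-9 - 123*w(12)) + s(-243, (67 + 39) - 4)) = 1/((-9 - (-1107)*12) + √(((67 + 39) - 4)² + (-243)²)) = 1/((-9 - 123*(-108)) + √((106 - 4)² + 59049)) = 1/((-9 + 13284) + √(102² + 59049)) = 1/(13275 + √(10404 + 59049)) = 1/(13275 + √69453) = 1/(13275 + 3*√7717)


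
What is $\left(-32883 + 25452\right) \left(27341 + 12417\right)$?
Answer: $-295441698$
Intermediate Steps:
$\left(-32883 + 25452\right) \left(27341 + 12417\right) = \left(-7431\right) 39758 = -295441698$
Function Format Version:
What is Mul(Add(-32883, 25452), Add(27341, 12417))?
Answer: -295441698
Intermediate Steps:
Mul(Add(-32883, 25452), Add(27341, 12417)) = Mul(-7431, 39758) = -295441698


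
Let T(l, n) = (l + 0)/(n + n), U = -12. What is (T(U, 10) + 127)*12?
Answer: 7584/5 ≈ 1516.8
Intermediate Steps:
T(l, n) = l/(2*n) (T(l, n) = l/((2*n)) = l*(1/(2*n)) = l/(2*n))
(T(U, 10) + 127)*12 = ((1/2)*(-12)/10 + 127)*12 = ((1/2)*(-12)*(1/10) + 127)*12 = (-3/5 + 127)*12 = (632/5)*12 = 7584/5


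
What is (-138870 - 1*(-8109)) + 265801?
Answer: 135040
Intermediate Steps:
(-138870 - 1*(-8109)) + 265801 = (-138870 + 8109) + 265801 = -130761 + 265801 = 135040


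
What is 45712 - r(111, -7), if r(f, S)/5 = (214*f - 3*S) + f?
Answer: -73718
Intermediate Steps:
r(f, S) = -15*S + 1075*f (r(f, S) = 5*((214*f - 3*S) + f) = 5*((-3*S + 214*f) + f) = 5*(-3*S + 215*f) = -15*S + 1075*f)
45712 - r(111, -7) = 45712 - (-15*(-7) + 1075*111) = 45712 - (105 + 119325) = 45712 - 1*119430 = 45712 - 119430 = -73718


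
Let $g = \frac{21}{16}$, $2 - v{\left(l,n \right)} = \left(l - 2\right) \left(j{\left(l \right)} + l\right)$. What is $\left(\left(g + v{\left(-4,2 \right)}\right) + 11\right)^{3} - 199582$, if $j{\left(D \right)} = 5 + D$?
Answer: $- \frac{817693251}{4096} \approx -1.9963 \cdot 10^{5}$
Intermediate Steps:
$v{\left(l,n \right)} = 2 - \left(-2 + l\right) \left(5 + 2 l\right)$ ($v{\left(l,n \right)} = 2 - \left(l - 2\right) \left(\left(5 + l\right) + l\right) = 2 - \left(-2 + l\right) \left(5 + 2 l\right)$)
$g = \frac{21}{16}$ ($g = 21 \cdot \frac{1}{16} = \frac{21}{16} \approx 1.3125$)
$\left(\left(g + v{\left(-4,2 \right)}\right) + 11\right)^{3} - 199582 = \left(\left(\frac{21}{16} - \left(-16 + 32\right)\right) + 11\right)^{3} - 199582 = \left(\left(\frac{21}{16} + \left(12 + 4 - 32\right)\right) + 11\right)^{3} - 199582 = \left(\left(\frac{21}{16} - 16\right) + 11\right)^{3} - 199582 = \left(- \frac{235}{16} + 11\right)^{3} - 199582 = \left(- \frac{59}{16}\right)^{3} - 199582 = - \frac{205379}{4096} - 199582 = - \frac{817693251}{4096}$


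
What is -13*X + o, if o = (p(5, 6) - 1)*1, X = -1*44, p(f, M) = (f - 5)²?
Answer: 571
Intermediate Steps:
p(f, M) = (-5 + f)²
X = -44
o = -1 (o = ((-5 + 5)² - 1)*1 = (0² - 1)*1 = (0 - 1)*1 = -1*1 = -1)
-13*X + o = -13*(-44) - 1 = 572 - 1 = 571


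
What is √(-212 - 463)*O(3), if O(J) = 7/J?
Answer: 35*I*√3 ≈ 60.622*I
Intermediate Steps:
√(-212 - 463)*O(3) = √(-212 - 463)*(7/3) = √(-675)*(7*(⅓)) = (15*I*√3)*(7/3) = 35*I*√3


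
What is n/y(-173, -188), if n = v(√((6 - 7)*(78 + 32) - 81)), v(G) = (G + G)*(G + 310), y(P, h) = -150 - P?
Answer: -382/23 + 620*I*√191/23 ≈ -16.609 + 372.55*I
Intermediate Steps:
v(G) = 2*G*(310 + G) (v(G) = (2*G)*(310 + G) = 2*G*(310 + G))
n = 2*I*√191*(310 + I*√191) (n = 2*√((6 - 7)*(78 + 32) - 81)*(310 + √((6 - 7)*(78 + 32) - 81)) = 2*√(-1*110 - 81)*(310 + √(-1*110 - 81)) = 2*√(-110 - 81)*(310 + √(-110 - 81)) = 2*√(-191)*(310 + √(-191)) = 2*(I*√191)*(310 + I*√191) = 2*I*√191*(310 + I*√191) ≈ -382.0 + 8568.6*I)
n/y(-173, -188) = (-382 + 620*I*√191)/(-150 - 1*(-173)) = (-382 + 620*I*√191)/(-150 + 173) = (-382 + 620*I*√191)/23 = (-382 + 620*I*√191)*(1/23) = -382/23 + 620*I*√191/23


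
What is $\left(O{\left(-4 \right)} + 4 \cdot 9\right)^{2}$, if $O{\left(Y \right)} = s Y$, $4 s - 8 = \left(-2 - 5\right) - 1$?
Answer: $1296$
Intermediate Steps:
$s = 0$ ($s = 2 + \frac{\left(-2 - 5\right) - 1}{4} = 2 + \frac{-7 - 1}{4} = 2 + \frac{1}{4} \left(-8\right) = 2 - 2 = 0$)
$O{\left(Y \right)} = 0$ ($O{\left(Y \right)} = 0 Y = 0$)
$\left(O{\left(-4 \right)} + 4 \cdot 9\right)^{2} = \left(0 + 4 \cdot 9\right)^{2} = \left(0 + 36\right)^{2} = 36^{2} = 1296$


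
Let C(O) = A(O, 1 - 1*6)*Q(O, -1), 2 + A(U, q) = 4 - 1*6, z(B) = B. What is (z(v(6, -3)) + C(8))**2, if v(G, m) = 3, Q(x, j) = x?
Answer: 841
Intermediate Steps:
A(U, q) = -4 (A(U, q) = -2 + (4 - 1*6) = -2 + (4 - 6) = -2 - 2 = -4)
C(O) = -4*O
(z(v(6, -3)) + C(8))**2 = (3 - 4*8)**2 = (3 - 32)**2 = (-29)**2 = 841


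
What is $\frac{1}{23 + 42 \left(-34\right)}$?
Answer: $- \frac{1}{1405} \approx -0.00071174$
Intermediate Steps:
$\frac{1}{23 + 42 \left(-34\right)} = \frac{1}{23 - 1428} = \frac{1}{-1405} = - \frac{1}{1405}$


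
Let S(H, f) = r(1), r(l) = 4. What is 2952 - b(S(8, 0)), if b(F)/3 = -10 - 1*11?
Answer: 3015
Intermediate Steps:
S(H, f) = 4
b(F) = -63 (b(F) = 3*(-10 - 1*11) = 3*(-10 - 11) = 3*(-21) = -63)
2952 - b(S(8, 0)) = 2952 - 1*(-63) = 2952 + 63 = 3015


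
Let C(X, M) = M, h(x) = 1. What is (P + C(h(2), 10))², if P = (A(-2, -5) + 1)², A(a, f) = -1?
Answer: 100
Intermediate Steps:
P = 0 (P = (-1 + 1)² = 0² = 0)
(P + C(h(2), 10))² = (0 + 10)² = 10² = 100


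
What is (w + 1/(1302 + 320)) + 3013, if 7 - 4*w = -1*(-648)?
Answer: 9254323/3244 ≈ 2852.8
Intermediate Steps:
w = -641/4 (w = 7/4 - (-1)*(-648)/4 = 7/4 - ¼*648 = 7/4 - 162 = -641/4 ≈ -160.25)
(w + 1/(1302 + 320)) + 3013 = (-641/4 + 1/(1302 + 320)) + 3013 = (-641/4 + 1/1622) + 3013 = -519849/3244 + 3013 = 9254323/3244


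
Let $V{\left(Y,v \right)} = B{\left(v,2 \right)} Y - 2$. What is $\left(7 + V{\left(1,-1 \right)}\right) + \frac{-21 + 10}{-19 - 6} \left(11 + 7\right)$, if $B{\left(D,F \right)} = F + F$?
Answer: $\frac{423}{25} \approx 16.92$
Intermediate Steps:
$B{\left(D,F \right)} = 2 F$
$V{\left(Y,v \right)} = -2 + 4 Y$ ($V{\left(Y,v \right)} = 2 \cdot 2 Y - 2 = 4 Y - 2 = -2 + 4 Y$)
$\left(7 + V{\left(1,-1 \right)}\right) + \frac{-21 + 10}{-19 - 6} \left(11 + 7\right) = \left(7 + \left(-2 + 4 \cdot 1\right)\right) + \frac{-21 + 10}{-19 - 6} \left(11 + 7\right) = \left(7 + \left(-2 + 4\right)\right) + - \frac{11}{-25} \cdot 18 = \left(7 + 2\right) + \left(-11\right) \left(- \frac{1}{25}\right) 18 = 9 + \frac{11}{25} \cdot 18 = 9 + \frac{198}{25} = \frac{423}{25}$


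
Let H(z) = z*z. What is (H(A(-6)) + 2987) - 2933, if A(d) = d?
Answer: 90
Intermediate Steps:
H(z) = z**2
(H(A(-6)) + 2987) - 2933 = ((-6)**2 + 2987) - 2933 = (36 + 2987) - 2933 = 3023 - 2933 = 90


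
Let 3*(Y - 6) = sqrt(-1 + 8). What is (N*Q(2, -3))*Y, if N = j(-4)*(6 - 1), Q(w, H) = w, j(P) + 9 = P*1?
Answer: -780 - 130*sqrt(7)/3 ≈ -894.65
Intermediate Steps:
j(P) = -9 + P (j(P) = -9 + P*1 = -9 + P)
Y = 6 + sqrt(7)/3 (Y = 6 + sqrt(-1 + 8)/3 = 6 + sqrt(7)/3 ≈ 6.8819)
N = -65 (N = (-9 - 4)*(6 - 1) = -13*5 = -65)
(N*Q(2, -3))*Y = (-65*2)*(6 + sqrt(7)/3) = -130*(6 + sqrt(7)/3) = -780 - 130*sqrt(7)/3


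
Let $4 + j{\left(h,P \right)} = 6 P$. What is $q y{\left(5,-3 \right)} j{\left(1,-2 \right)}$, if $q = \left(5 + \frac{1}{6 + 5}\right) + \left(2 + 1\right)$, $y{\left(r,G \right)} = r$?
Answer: $- \frac{7120}{11} \approx -647.27$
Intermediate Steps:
$j{\left(h,P \right)} = -4 + 6 P$
$q = \frac{89}{11}$ ($q = \left(5 + \frac{1}{11}\right) + 3 = \frac{56}{11} + 3 = \frac{89}{11} \approx 8.0909$)
$q y{\left(5,-3 \right)} j{\left(1,-2 \right)} = \frac{89}{11} \cdot 5 \left(-4 + 6 \left(-2\right)\right) = \frac{445 \left(-4 - 12\right)}{11} = \frac{445}{11} \left(-16\right) = - \frac{7120}{11}$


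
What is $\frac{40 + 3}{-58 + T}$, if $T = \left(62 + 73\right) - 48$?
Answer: $\frac{43}{29} \approx 1.4828$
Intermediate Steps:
$T = 87$ ($T = 135 - 48 = 87$)
$\frac{40 + 3}{-58 + T} = \frac{40 + 3}{-58 + 87} = \frac{43}{29}$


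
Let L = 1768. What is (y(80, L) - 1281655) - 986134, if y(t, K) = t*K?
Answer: -2126349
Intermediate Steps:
y(t, K) = K*t
(y(80, L) - 1281655) - 986134 = (1768*80 - 1281655) - 986134 = (141440 - 1281655) - 986134 = -1140215 - 986134 = -2126349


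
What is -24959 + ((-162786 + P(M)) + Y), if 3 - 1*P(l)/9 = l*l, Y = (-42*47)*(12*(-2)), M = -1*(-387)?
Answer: -1488263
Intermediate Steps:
M = 387
Y = 47376 (Y = -1974*(-24) = 47376)
P(l) = 27 - 9*l**2 (P(l) = 27 - 9*l*l = 27 - 9*l**2)
-24959 + ((-162786 + P(M)) + Y) = -24959 + ((-162786 + (27 - 9*387**2)) + 47376) = -24959 + ((-162786 + (27 - 9*149769)) + 47376) = -24959 + ((-162786 + (27 - 1347921)) + 47376) = -24959 + ((-162786 - 1347894) + 47376) = -24959 + (-1510680 + 47376) = -24959 - 1463304 = -1488263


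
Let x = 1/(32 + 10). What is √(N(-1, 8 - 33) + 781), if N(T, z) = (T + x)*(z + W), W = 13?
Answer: √38843/7 ≈ 28.155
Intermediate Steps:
x = 1/42 ≈ 0.023810
N(T, z) = (13 + z)*(1/42 + T) (N(T, z) = (T + 1/42)*(z + 13) = (1/42 + T)*(13 + z) = (13 + z)*(1/42 + T))
√(N(-1, 8 - 33) + 781) = √((13/42 + 13*(-1) + (8 - 33)/42 - (8 - 33)) + 781) = √((13/42 - 13 + (1/42)*(-25) - 1*(-25)) + 781) = √((13/42 - 13 - 25/42 + 25) + 781) = √(82/7 + 781) = √(5549/7) = √38843/7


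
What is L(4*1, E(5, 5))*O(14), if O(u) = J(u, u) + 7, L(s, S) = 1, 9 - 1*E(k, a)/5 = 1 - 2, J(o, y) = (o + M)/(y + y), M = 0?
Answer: 15/2 ≈ 7.5000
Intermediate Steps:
J(o, y) = o/(2*y) (J(o, y) = (o + 0)/(y + y) = o/((2*y)) = o*(1/(2*y)) = o/(2*y))
E(k, a) = 50 (E(k, a) = 45 - 5*(1 - 2) = 45 - 5*(-1) = 45 + 5 = 50)
O(u) = 15/2 (O(u) = u/(2*u) + 7 = ½ + 7 = 15/2)
L(4*1, E(5, 5))*O(14) = 1*(15/2) = 15/2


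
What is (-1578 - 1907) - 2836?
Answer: -6321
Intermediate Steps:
(-1578 - 1907) - 2836 = -3485 - 2836 = -6321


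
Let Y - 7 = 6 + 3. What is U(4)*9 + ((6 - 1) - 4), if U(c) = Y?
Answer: 145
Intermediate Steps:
Y = 16 (Y = 7 + (6 + 3) = 7 + 9 = 16)
U(c) = 16
U(4)*9 + ((6 - 1) - 4) = 16*9 + ((6 - 1) - 4) = 144 + (5 - 4) = 144 + 1 = 145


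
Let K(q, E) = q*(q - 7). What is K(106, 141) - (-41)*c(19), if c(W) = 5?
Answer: 10699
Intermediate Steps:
K(q, E) = q*(-7 + q)
K(106, 141) - (-41)*c(19) = 106*(-7 + 106) - (-41)*5 = 106*99 - 1*(-205) = 10494 + 205 = 10699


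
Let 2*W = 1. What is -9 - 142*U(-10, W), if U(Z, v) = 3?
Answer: -435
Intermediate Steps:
W = ½ (W = (½)*1 = ½ ≈ 0.50000)
-9 - 142*U(-10, W) = -9 - 142*3 = -9 - 426 = -435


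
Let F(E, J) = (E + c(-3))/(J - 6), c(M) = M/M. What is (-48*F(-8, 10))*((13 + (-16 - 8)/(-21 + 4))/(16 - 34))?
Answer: -3430/51 ≈ -67.255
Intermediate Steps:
c(M) = 1
F(E, J) = (1 + E)/(-6 + J) (F(E, J) = (E + 1)/(J - 6) = (1 + E)/(-6 + J))
(-48*F(-8, 10))*((13 + (-16 - 8)/(-21 + 4))/(16 - 34)) = (-48*(1 - 8)/(-6 + 10))*((13 + (-16 - 8)/(-21 + 4))/(16 - 34)) = (-48*(-7)/4)*((13 - 24/(-17))/(-18)) = (-12*(-7))*((13 - 24*(-1/17))*(-1/18)) = (-48*(-7/4))*((13 + 24/17)*(-1/18)) = 84*((245/17)*(-1/18)) = 84*(-245/306) = -3430/51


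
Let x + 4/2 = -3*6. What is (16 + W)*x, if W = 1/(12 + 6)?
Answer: -2890/9 ≈ -321.11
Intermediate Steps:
W = 1/18 ≈ 0.055556
x = -20 (x = -2 - 3*6 = -2 - 18 = -20)
(16 + W)*x = (16 + 1/18)*(-20) = (289/18)*(-20) = -2890/9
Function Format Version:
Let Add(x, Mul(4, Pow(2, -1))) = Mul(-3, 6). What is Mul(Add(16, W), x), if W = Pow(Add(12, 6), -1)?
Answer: Rational(-2890, 9) ≈ -321.11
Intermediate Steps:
W = Rational(1, 18) (W = Pow(18, -1) = Rational(1, 18) ≈ 0.055556)
x = -20 (x = Add(-2, Mul(-3, 6)) = Add(-2, -18) = -20)
Mul(Add(16, W), x) = Mul(Add(16, Rational(1, 18)), -20) = Mul(Rational(289, 18), -20) = Rational(-2890, 9)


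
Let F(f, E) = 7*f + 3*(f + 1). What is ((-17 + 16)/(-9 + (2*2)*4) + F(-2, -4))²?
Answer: 14400/49 ≈ 293.88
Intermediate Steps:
F(f, E) = 3 + 10*f (F(f, E) = 7*f + 3*(1 + f) = 7*f + (3 + 3*f) = 3 + 10*f)
((-17 + 16)/(-9 + (2*2)*4) + F(-2, -4))² = ((-17 + 16)/(-9 + (2*2)*4) + (3 + 10*(-2)))² = (-1/(-9 + 4*4) + (3 - 20))² = (-1/(-9 + 16) - 17)² = (-1/7 - 17)² = (-1*⅐ - 17)² = (-⅐ - 17)² = (-120/7)² = 14400/49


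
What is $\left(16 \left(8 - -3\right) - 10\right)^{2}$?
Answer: $27556$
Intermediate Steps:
$\left(16 \left(8 - -3\right) - 10\right)^{2} = \left(16 \left(8 + 3\right) - 10\right)^{2} = \left(16 \cdot 11 - 10\right)^{2} = \left(176 - 10\right)^{2} = 166^{2} = 27556$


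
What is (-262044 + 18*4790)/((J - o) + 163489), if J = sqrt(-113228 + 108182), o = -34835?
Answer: -528335136/595945667 + 77256*I*sqrt(6)/595945667 ≈ -0.88655 + 0.00031754*I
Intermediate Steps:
J = 29*I*sqrt(6) (J = sqrt(-5046) = 29*I*sqrt(6) ≈ 71.035*I)
(-262044 + 18*4790)/((J - o) + 163489) = (-262044 + 18*4790)/((29*I*sqrt(6) - 1*(-34835)) + 163489) = (-262044 + 86220)/((29*I*sqrt(6) + 34835) + 163489) = -175824/((34835 + 29*I*sqrt(6)) + 163489) = -175824/(198324 + 29*I*sqrt(6))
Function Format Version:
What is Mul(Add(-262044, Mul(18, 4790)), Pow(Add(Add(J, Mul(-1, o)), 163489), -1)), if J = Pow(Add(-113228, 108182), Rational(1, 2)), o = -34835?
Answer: Add(Rational(-528335136, 595945667), Mul(Rational(77256, 595945667), I, Pow(6, Rational(1, 2)))) ≈ Add(-0.88655, Mul(0.00031754, I))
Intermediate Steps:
J = Mul(29, I, Pow(6, Rational(1, 2))) (J = Pow(-5046, Rational(1, 2)) = Mul(29, I, Pow(6, Rational(1, 2))) ≈ Mul(71.035, I))
Mul(Add(-262044, Mul(18, 4790)), Pow(Add(Add(J, Mul(-1, o)), 163489), -1)) = Mul(Add(-262044, Mul(18, 4790)), Pow(Add(Add(Mul(29, I, Pow(6, Rational(1, 2))), Mul(-1, -34835)), 163489), -1)) = Mul(Add(-262044, 86220), Pow(Add(Add(Mul(29, I, Pow(6, Rational(1, 2))), 34835), 163489), -1)) = Mul(-175824, Pow(Add(Add(34835, Mul(29, I, Pow(6, Rational(1, 2)))), 163489), -1)) = Mul(-175824, Pow(Add(198324, Mul(29, I, Pow(6, Rational(1, 2)))), -1))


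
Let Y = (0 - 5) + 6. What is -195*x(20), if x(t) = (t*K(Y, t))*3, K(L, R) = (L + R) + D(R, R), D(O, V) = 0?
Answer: -245700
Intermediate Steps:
Y = 1 (Y = -5 + 6 = 1)
K(L, R) = L + R (K(L, R) = (L + R) + 0 = L + R)
x(t) = 3*t*(1 + t) (x(t) = (t*(1 + t))*3 = 3*t*(1 + t))
-195*x(20) = -585*20*(1 + 20) = -585*20*21 = -195*1260 = -245700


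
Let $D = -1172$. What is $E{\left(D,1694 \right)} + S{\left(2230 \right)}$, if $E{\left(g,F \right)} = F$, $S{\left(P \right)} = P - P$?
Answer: $1694$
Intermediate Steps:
$S{\left(P \right)} = 0$
$E{\left(D,1694 \right)} + S{\left(2230 \right)} = 1694 + 0 = 1694$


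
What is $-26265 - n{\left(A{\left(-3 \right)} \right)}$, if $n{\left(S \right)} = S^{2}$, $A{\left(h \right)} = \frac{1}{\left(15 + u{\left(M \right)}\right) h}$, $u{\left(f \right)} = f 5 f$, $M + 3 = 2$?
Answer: $- \frac{94554001}{3600} \approx -26265.0$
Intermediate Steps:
$M = -1$ ($M = -3 + 2 = -1$)
$u{\left(f \right)} = 5 f^{2}$ ($u{\left(f \right)} = 5 f f = 5 f^{2}$)
$A{\left(h \right)} = \frac{1}{20 h}$ ($A{\left(h \right)} = \frac{1}{\left(15 + 5 \left(-1\right)^{2}\right) h} = \frac{1}{\left(15 + 5 \cdot 1\right) h} = \frac{1}{\left(15 + 5\right) h} = \frac{1}{20 h}$)
$-26265 - n{\left(A{\left(-3 \right)} \right)} = -26265 - \left(\frac{1}{20 \left(-3\right)}\right)^{2} = -26265 - \left(\frac{1}{20} \left(- \frac{1}{3}\right)\right)^{2} = -26265 - \left(- \frac{1}{60}\right)^{2} = -26265 - \frac{1}{3600} = - \frac{94554001}{3600}$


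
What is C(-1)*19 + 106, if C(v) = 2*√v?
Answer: 106 + 38*I ≈ 106.0 + 38.0*I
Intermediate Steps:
C(-1)*19 + 106 = (2*√(-1))*19 + 106 = (2*I)*19 + 106 = 38*I + 106 = 106 + 38*I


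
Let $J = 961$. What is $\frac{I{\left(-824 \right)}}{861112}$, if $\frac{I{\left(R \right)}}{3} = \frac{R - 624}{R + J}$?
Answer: $- \frac{543}{14746543} \approx -3.6822 \cdot 10^{-5}$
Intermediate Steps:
$I{\left(R \right)} = \frac{3 \left(-624 + R\right)}{961 + R}$ ($I{\left(R \right)} = 3 \frac{R - 624}{R + 961} = 3 \frac{-624 + R}{961 + R} = \frac{3 \left(-624 + R\right)}{961 + R}$)
$\frac{I{\left(-824 \right)}}{861112} = \frac{3 \frac{1}{961 - 824} \left(-624 - 824\right)}{861112} = 3 \cdot \frac{1}{137} \left(-1448\right) \frac{1}{861112} = \left(- \frac{4344}{137}\right) \frac{1}{861112} = - \frac{543}{14746543}$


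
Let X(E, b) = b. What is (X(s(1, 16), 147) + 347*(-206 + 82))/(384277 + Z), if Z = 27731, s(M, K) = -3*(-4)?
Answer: -42881/412008 ≈ -0.10408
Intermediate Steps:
s(M, K) = 12
(X(s(1, 16), 147) + 347*(-206 + 82))/(384277 + Z) = (147 + 347*(-206 + 82))/(384277 + 27731) = (147 + 347*(-124))/412008 = (147 - 43028)*(1/412008) = -42881*1/412008 = -42881/412008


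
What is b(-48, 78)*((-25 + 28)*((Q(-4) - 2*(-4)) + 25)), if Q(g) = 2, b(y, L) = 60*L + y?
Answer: 486360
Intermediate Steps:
b(y, L) = y + 60*L
b(-48, 78)*((-25 + 28)*((Q(-4) - 2*(-4)) + 25)) = (-48 + 60*78)*((-25 + 28)*((2 - 2*(-4)) + 25)) = (-48 + 4680)*(3*((2 + 8) + 25)) = 4632*(3*(10 + 25)) = 4632*(3*35) = 4632*105 = 486360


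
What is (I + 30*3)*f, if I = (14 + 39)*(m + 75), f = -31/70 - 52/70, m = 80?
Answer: -137863/14 ≈ -9847.4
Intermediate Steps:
f = -83/70 (f = -31*1/70 - 52*1/70 = -31/70 - 26/35 = -83/70 ≈ -1.1857)
I = 8215 (I = (14 + 39)*(80 + 75) = 53*155 = 8215)
(I + 30*3)*f = (8215 + 30*3)*(-83/70) = (8215 + 90)*(-83/70) = 8305*(-83/70) = -137863/14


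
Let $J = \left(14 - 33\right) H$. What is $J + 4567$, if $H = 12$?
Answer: $4339$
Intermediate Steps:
$J = -228$ ($J = \left(14 - 33\right) 12 = \left(-19\right) 12 = -228$)
$J + 4567 = -228 + 4567 = 4339$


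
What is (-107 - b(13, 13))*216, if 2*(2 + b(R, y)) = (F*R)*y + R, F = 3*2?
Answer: -133596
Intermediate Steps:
F = 6
b(R, y) = -2 + R/2 + 3*R*y (b(R, y) = -2 + ((6*R)*y + R)/2 = -2 + (6*R*y + R)/2 = -2 + (R + 6*R*y)/2 = -2 + (R/2 + 3*R*y) = -2 + R/2 + 3*R*y)
(-107 - b(13, 13))*216 = (-107 - (-2 + (½)*13 + 3*13*13))*216 = (-107 - (-2 + 13/2 + 507))*216 = (-107 - 1*1023/2)*216 = (-107 - 1023/2)*216 = -1237/2*216 = -133596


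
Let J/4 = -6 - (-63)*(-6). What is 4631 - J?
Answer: 6167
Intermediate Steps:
J = -1536 (J = 4*(-6 - (-63)*(-6)) = 4*(-6 - 21*18) = 4*(-6 - 378) = 4*(-384) = -1536)
4631 - J = 4631 - 1*(-1536) = 4631 + 1536 = 6167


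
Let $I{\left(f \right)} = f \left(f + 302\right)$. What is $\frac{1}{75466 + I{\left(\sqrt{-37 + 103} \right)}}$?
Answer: $\frac{18883}{1424765890} - \frac{151 \sqrt{66}}{2849531780} \approx 1.2823 \cdot 10^{-5}$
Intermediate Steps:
$I{\left(f \right)} = f \left(302 + f\right)$
$\frac{1}{75466 + I{\left(\sqrt{-37 + 103} \right)}} = \frac{1}{75466 + \sqrt{-37 + 103} \left(302 + \sqrt{-37 + 103}\right)} = \frac{1}{75466 + \sqrt{66} \left(302 + \sqrt{66}\right)}$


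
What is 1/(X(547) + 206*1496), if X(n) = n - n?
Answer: 1/308176 ≈ 3.2449e-6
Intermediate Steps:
X(n) = 0
1/(X(547) + 206*1496) = 1/(0 + 206*1496) = 1/(0 + 308176) = 1/308176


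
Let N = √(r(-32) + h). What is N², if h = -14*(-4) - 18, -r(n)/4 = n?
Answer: 166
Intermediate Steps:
r(n) = -4*n
h = 38 (h = 56 - 18 = 38)
N = √166 (N = √(-4*(-32) + 38) = √(128 + 38) = √166 ≈ 12.884)
N² = (√166)² = 166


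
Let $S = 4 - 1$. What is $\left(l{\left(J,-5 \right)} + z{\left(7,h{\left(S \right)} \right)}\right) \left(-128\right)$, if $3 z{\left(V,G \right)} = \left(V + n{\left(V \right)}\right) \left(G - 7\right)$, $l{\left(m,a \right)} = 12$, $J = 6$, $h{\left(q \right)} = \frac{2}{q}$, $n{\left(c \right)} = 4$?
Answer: $\frac{12928}{9} \approx 1436.4$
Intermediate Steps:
$S = 3$
$z{\left(V,G \right)} = \frac{\left(-7 + G\right) \left(4 + V\right)}{3}$ ($z{\left(V,G \right)} = \frac{\left(V + 4\right) \left(G - 7\right)}{3} = \frac{\left(4 + V\right) \left(-7 + G\right)}{3} = \frac{\left(-7 + G\right) \left(4 + V\right)}{3}$)
$\left(l{\left(J,-5 \right)} + z{\left(7,h{\left(S \right)} \right)}\right) \left(-128\right) = \left(12 + \left(- \frac{28}{3} - \frac{49}{3} + \frac{4 \cdot \frac{2}{3}}{3} + \frac{1}{3} \cdot \frac{2}{3} \cdot 7\right)\right) \left(-128\right) = \left(12 + \left(- \frac{28}{3} - \frac{49}{3} + \frac{4 \cdot 2 \cdot \frac{1}{3}}{3} + \frac{1}{3} \cdot 2 \cdot \frac{1}{3} \cdot 7\right)\right) \left(-128\right) = \left(12 + \left(- \frac{28}{3} - \frac{49}{3} + \frac{4}{3} \cdot \frac{2}{3} + \frac{1}{3} \cdot \frac{2}{3} \cdot 7\right)\right) \left(-128\right) = \left(12 + \left(- \frac{28}{3} - \frac{49}{3} + \frac{8}{9} + \frac{14}{9}\right)\right) \left(-128\right) = \left(12 - \frac{209}{9}\right) \left(-128\right) = \left(- \frac{101}{9}\right) \left(-128\right) = \frac{12928}{9}$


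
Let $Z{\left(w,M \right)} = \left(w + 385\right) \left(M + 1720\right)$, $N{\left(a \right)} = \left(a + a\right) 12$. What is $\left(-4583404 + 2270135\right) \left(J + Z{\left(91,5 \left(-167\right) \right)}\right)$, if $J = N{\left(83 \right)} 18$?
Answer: $-1057432272204$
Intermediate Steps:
$N{\left(a \right)} = 24 a$ ($N{\left(a \right)} = 2 a 12 = 24 a$)
$J = 35856$ ($J = 24 \cdot 83 \cdot 18 = 1992 \cdot 18 = 35856$)
$Z{\left(w,M \right)} = \left(385 + w\right) \left(1720 + M\right)$
$\left(-4583404 + 2270135\right) \left(J + Z{\left(91,5 \left(-167\right) \right)}\right) = \left(-4583404 + 2270135\right) \left(35856 + \left(662200 + 385 \cdot 5 \left(-167\right) + 1720 \cdot 91 + 5 \left(-167\right) 91\right)\right) = - 2313269 \left(35856 + \left(662200 + 385 \left(-835\right) + 156520 - 75985\right)\right) = - 2313269 \left(35856 + \left(662200 - 321475 + 156520 - 75985\right)\right) = - 2313269 \left(35856 + 421260\right) = \left(-2313269\right) 457116 = -1057432272204$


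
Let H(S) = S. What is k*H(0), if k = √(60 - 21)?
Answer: 0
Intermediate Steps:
k = √39 ≈ 6.2450
k*H(0) = √39*0 = 0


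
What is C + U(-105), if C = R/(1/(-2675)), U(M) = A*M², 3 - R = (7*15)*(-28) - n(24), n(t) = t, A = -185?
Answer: -9976350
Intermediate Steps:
R = 2967 (R = 3 - ((7*15)*(-28) - 1*24) = 3 - (105*(-28) - 24) = 3 - (-2940 - 24) = 3 - 1*(-2964) = 3 + 2964 = 2967)
U(M) = -185*M²
C = -7936725 (C = 2967/(1/(-2675)) = 2967/(-1/2675) = 2967*(-2675) = -7936725)
C + U(-105) = -7936725 - 185*(-105)² = -7936725 - 185*11025 = -7936725 - 2039625 = -9976350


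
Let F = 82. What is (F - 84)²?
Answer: 4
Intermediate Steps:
(F - 84)² = (82 - 84)² = (-2)² = 4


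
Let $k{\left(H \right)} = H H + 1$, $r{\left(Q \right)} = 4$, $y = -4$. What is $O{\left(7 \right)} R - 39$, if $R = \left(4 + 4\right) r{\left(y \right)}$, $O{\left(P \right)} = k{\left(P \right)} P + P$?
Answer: $11385$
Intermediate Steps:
$k{\left(H \right)} = 1 + H^{2}$ ($k{\left(H \right)} = H^{2} + 1 = 1 + H^{2}$)
$O{\left(P \right)} = P + P \left(1 + P^{2}\right)$ ($O{\left(P \right)} = \left(1 + P^{2}\right) P + P = P \left(1 + P^{2}\right) + P = P + P \left(1 + P^{2}\right)$)
$R = 32$ ($R = \left(4 + 4\right) 4 = 8 \cdot 4 = 32$)
$O{\left(7 \right)} R - 39 = 7 \left(2 + 7^{2}\right) 32 - 39 = 7 \left(2 + 49\right) 32 - 39 = 7 \cdot 51 \cdot 32 - 39 = 357 \cdot 32 - 39 = 11424 - 39 = 11385$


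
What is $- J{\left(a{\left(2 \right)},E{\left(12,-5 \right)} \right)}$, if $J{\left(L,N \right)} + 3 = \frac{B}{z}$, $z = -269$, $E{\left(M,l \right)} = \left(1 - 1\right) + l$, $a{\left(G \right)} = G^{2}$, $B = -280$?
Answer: $\frac{527}{269} \approx 1.9591$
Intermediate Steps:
$E{\left(M,l \right)} = l$ ($E{\left(M,l \right)} = 0 + l = l$)
$J{\left(L,N \right)} = - \frac{527}{269}$ ($J{\left(L,N \right)} = -3 - \frac{280}{-269} = -3 - - \frac{280}{269} = -3 + \frac{280}{269} = - \frac{527}{269}$)
$- J{\left(a{\left(2 \right)},E{\left(12,-5 \right)} \right)} = \left(-1\right) \left(- \frac{527}{269}\right) = \frac{527}{269}$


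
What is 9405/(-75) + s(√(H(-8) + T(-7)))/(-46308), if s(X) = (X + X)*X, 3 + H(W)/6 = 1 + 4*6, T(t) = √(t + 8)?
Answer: -14518223/115770 ≈ -125.41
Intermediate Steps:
T(t) = √(8 + t)
H(W) = 132 (H(W) = -18 + 6*(1 + 4*6) = -18 + 6*(1 + 24) = -18 + 6*25 = -18 + 150 = 132)
s(X) = 2*X² (s(X) = (2*X)*X = 2*X²)
9405/(-75) + s(√(H(-8) + T(-7)))/(-46308) = 9405/(-75) + (2*(√(132 + √(8 - 7)))²)/(-46308) = 9405*(-1/75) + (2*(√(132 + √1))²)*(-1/46308) = -627/5 + (2*(√(132 + 1))²)*(-1/46308) = -627/5 + (2*(√133)²)*(-1/46308) = -627/5 + (2*133)*(-1/46308) = -627/5 + 266*(-1/46308) = -627/5 - 133/23154 = -14518223/115770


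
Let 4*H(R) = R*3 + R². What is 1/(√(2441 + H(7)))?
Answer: √9834/4917 ≈ 0.020168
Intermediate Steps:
H(R) = R²/4 + 3*R/4 (H(R) = (R*3 + R²)/4 = (3*R + R²)/4 = (R² + 3*R)/4 = R²/4 + 3*R/4)
1/(√(2441 + H(7))) = 1/(√(2441 + (¼)*7*(3 + 7))) = 1/(√(2441 + (¼)*7*10)) = 1/(√(2441 + 35/2)) = 1/(√(4917/2)) = 1/(√9834/2) = √9834/4917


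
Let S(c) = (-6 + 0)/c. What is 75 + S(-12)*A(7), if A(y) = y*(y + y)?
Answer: 124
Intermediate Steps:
S(c) = -6/c
A(y) = 2*y² (A(y) = y*(2*y) = 2*y²)
75 + S(-12)*A(7) = 75 + (-6/(-12))*(2*7²) = 75 + (-6*(-1/12))*(2*49) = 75 + (½)*98 = 75 + 49 = 124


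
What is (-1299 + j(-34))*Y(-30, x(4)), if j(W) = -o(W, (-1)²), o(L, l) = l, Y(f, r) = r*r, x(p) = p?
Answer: -20800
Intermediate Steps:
Y(f, r) = r²
j(W) = -1 (j(W) = -1*(-1)² = -1*1 = -1)
(-1299 + j(-34))*Y(-30, x(4)) = (-1299 - 1)*4² = -1300*16 = -20800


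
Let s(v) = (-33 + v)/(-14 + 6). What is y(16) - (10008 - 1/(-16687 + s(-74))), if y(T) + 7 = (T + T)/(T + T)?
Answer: -1335757454/133389 ≈ -10014.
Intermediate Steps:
s(v) = 33/8 - v/8 (s(v) = (-33 + v)/(-8) = (-33 + v)*(-1/8) = 33/8 - v/8)
y(T) = -6 (y(T) = -7 + (T + T)/(T + T) = -7 + (2*T)/((2*T)) = -7 + (2*T)*(1/(2*T)) = -7 + 1 = -6)
y(16) - (10008 - 1/(-16687 + s(-74))) = -6 - (10008 - 1/(-16687 + (33/8 - 1/8*(-74)))) = -6 - (10008 - 1/(-16687 + (33/8 + 37/4))) = -6 - (10008 - 1/(-16687 + 107/8)) = -6 - (10008 - 1/(-133389/8)) = -6 - (10008 - 1*(-8/133389)) = -6 - (10008 + 8/133389) = -6 - 1*1334957120/133389 = -6 - 1334957120/133389 = -1335757454/133389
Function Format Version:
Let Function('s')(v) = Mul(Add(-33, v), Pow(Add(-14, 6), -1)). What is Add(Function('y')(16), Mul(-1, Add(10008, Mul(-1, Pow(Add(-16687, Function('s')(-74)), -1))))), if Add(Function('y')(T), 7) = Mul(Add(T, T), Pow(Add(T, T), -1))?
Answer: Rational(-1335757454, 133389) ≈ -10014.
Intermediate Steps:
Function('s')(v) = Add(Rational(33, 8), Mul(Rational(-1, 8), v)) (Function('s')(v) = Mul(Add(-33, v), Pow(-8, -1)) = Mul(Add(-33, v), Rational(-1, 8)) = Add(Rational(33, 8), Mul(Rational(-1, 8), v)))
Function('y')(T) = -6 (Function('y')(T) = Add(-7, Mul(Add(T, T), Pow(Add(T, T), -1))) = Add(-7, Mul(Mul(2, T), Pow(Mul(2, T), -1))) = Add(-7, Mul(Mul(2, T), Mul(Rational(1, 2), Pow(T, -1)))) = Add(-7, 1) = -6)
Add(Function('y')(16), Mul(-1, Add(10008, Mul(-1, Pow(Add(-16687, Function('s')(-74)), -1))))) = Add(-6, Mul(-1, Add(10008, Mul(-1, Pow(Add(-16687, Add(Rational(33, 8), Mul(Rational(-1, 8), -74))), -1))))) = Add(-6, Mul(-1, Add(10008, Mul(-1, Pow(Add(-16687, Add(Rational(33, 8), Rational(37, 4))), -1))))) = Add(-6, Mul(-1, Add(10008, Mul(-1, Pow(Add(-16687, Rational(107, 8)), -1))))) = Add(-6, Mul(-1, Add(10008, Mul(-1, Pow(Rational(-133389, 8), -1))))) = Add(-6, Mul(-1, Add(10008, Mul(-1, Rational(-8, 133389))))) = Add(-6, Mul(-1, Add(10008, Rational(8, 133389)))) = Add(-6, Mul(-1, Rational(1334957120, 133389))) = Add(-6, Rational(-1334957120, 133389)) = Rational(-1335757454, 133389)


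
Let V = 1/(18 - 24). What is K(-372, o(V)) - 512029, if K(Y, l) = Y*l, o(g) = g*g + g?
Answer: -1535932/3 ≈ -5.1198e+5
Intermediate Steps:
V = -1/6 (V = 1/(-6) = -1/6 ≈ -0.16667)
o(g) = g + g**2 (o(g) = g**2 + g = g + g**2)
K(-372, o(V)) - 512029 = -(-62)*(1 - 1/6) - 512029 = -(-62)*5/6 - 512029 = -372*(-5/36) - 512029 = 155/3 - 512029 = -1535932/3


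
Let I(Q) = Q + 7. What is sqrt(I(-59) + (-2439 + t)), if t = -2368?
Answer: I*sqrt(4859) ≈ 69.707*I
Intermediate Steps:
I(Q) = 7 + Q
sqrt(I(-59) + (-2439 + t)) = sqrt((7 - 59) + (-2439 - 2368)) = sqrt(-52 - 4807) = sqrt(-4859) = I*sqrt(4859)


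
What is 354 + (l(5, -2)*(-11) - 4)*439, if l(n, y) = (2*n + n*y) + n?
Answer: -25547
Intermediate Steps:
l(n, y) = 3*n + n*y
354 + (l(5, -2)*(-11) - 4)*439 = 354 + ((5*(3 - 2))*(-11) - 4)*439 = 354 + ((5*1)*(-11) - 4)*439 = 354 + (5*(-11) - 4)*439 = 354 + (-55 - 4)*439 = 354 - 59*439 = 354 - 25901 = -25547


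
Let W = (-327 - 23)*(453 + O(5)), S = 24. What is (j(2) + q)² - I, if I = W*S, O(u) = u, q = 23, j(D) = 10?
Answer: 3848289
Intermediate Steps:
W = -160300 (W = (-327 - 23)*(453 + 5) = -350*458 = -160300)
I = -3847200 (I = -160300*24 = -3847200)
(j(2) + q)² - I = (10 + 23)² - 1*(-3847200) = 33² + 3847200 = 1089 + 3847200 = 3848289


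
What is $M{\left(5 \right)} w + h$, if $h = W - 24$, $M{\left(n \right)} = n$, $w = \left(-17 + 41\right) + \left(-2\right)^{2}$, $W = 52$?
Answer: $168$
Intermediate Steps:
$w = 28$ ($w = 24 + 4 = 28$)
$h = 28$ ($h = 52 - 24 = 28$)
$M{\left(5 \right)} w + h = 5 \cdot 28 + 28 = 140 + 28 = 168$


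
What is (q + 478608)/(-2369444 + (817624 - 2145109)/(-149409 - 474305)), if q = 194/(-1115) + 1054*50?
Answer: -369493304271364/1647807285297065 ≈ -0.22423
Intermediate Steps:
q = 58760306/1115 (q = 194*(-1/1115) + 52700 = -194/1115 + 52700 = 58760306/1115 ≈ 52700.)
(q + 478608)/(-2369444 + (817624 - 2145109)/(-149409 - 474305)) = (58760306/1115 + 478608)/(-2369444 + (817624 - 2145109)/(-149409 - 474305)) = 592408226/(1115*(-2369444 - 1327485/(-623714))) = 592408226/(1115*(-2369444 - 1327485*(-1/623714))) = 592408226/(1115*(-2369444 + 1327485/623714)) = 592408226/(1115*(-1477854067531/623714)) = (592408226/1115)*(-623714/1477854067531) = -369493304271364/1647807285297065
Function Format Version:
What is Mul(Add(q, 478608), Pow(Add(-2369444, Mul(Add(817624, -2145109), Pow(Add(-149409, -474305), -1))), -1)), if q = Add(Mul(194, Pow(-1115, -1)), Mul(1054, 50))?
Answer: Rational(-369493304271364, 1647807285297065) ≈ -0.22423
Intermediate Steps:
q = Rational(58760306, 1115) (q = Add(Mul(194, Rational(-1, 1115)), 52700) = Add(Rational(-194, 1115), 52700) = Rational(58760306, 1115) ≈ 52700.)
Mul(Add(q, 478608), Pow(Add(-2369444, Mul(Add(817624, -2145109), Pow(Add(-149409, -474305), -1))), -1)) = Mul(Add(Rational(58760306, 1115), 478608), Pow(Add(-2369444, Mul(Add(817624, -2145109), Pow(Add(-149409, -474305), -1))), -1)) = Mul(Rational(592408226, 1115), Pow(Add(-2369444, Mul(-1327485, Pow(-623714, -1))), -1)) = Mul(Rational(592408226, 1115), Pow(Add(-2369444, Mul(-1327485, Rational(-1, 623714))), -1)) = Mul(Rational(592408226, 1115), Pow(Add(-2369444, Rational(1327485, 623714)), -1)) = Mul(Rational(592408226, 1115), Pow(Rational(-1477854067531, 623714), -1)) = Mul(Rational(592408226, 1115), Rational(-623714, 1477854067531)) = Rational(-369493304271364, 1647807285297065)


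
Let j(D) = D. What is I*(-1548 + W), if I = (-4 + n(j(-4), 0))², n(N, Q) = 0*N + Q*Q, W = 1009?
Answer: -8624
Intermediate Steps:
n(N, Q) = Q² (n(N, Q) = 0 + Q² = Q²)
I = 16 (I = (-4 + 0²)² = (-4 + 0)² = (-4)² = 16)
I*(-1548 + W) = 16*(-1548 + 1009) = 16*(-539) = -8624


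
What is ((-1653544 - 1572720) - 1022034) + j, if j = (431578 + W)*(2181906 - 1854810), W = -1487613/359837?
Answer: 50795251916300182/359837 ≈ 1.4116e+11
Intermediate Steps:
W = -1487613/359837 (W = -1487613*1/359837 = -1487613/359837 ≈ -4.1341)
j = 50796780611107608/359837 (j = (431578 - 1487613/359837)*(2181906 - 1854810) = (155296245173/359837)*327096 = 50796780611107608/359837 ≈ 1.4117e+11)
((-1653544 - 1572720) - 1022034) + j = ((-1653544 - 1572720) - 1022034) + 50796780611107608/359837 = (-3226264 - 1022034) + 50796780611107608/359837 = -4248298 + 50796780611107608/359837 = 50795251916300182/359837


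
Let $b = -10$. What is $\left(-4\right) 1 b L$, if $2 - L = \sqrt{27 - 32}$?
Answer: $80 - 40 i \sqrt{5} \approx 80.0 - 89.443 i$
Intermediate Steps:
$L = 2 - i \sqrt{5}$ ($L = 2 - \sqrt{27 - 32} = 2 - \sqrt{-5} = 2 - i \sqrt{5} \approx 2.0 - 2.2361 i$)
$\left(-4\right) 1 b L = \left(-4\right) 1 \left(-10\right) \left(2 - i \sqrt{5}\right) = \left(-4\right) \left(-10\right) \left(2 - i \sqrt{5}\right) = 40 \left(2 - i \sqrt{5}\right) = 80 - 40 i \sqrt{5}$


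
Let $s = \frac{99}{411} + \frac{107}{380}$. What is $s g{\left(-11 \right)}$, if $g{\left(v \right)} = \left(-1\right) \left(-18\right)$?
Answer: $\frac{244791}{26030} \approx 9.4042$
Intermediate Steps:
$g{\left(v \right)} = 18$
$s = \frac{27199}{52060}$ ($s = 99 \cdot \frac{1}{411} + 107 \cdot \frac{1}{380} = \frac{33}{137} + \frac{107}{380} = \frac{27199}{52060} \approx 0.52246$)
$s g{\left(-11 \right)} = \frac{27199}{52060} \cdot 18 = \frac{244791}{26030}$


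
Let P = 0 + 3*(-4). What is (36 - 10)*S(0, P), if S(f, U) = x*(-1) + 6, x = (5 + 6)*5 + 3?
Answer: -1352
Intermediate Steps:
P = -12 (P = 0 - 12 = -12)
x = 58 (x = 11*5 + 3 = 55 + 3 = 58)
S(f, U) = -52 (S(f, U) = 58*(-1) + 6 = -58 + 6 = -52)
(36 - 10)*S(0, P) = (36 - 10)*(-52) = 26*(-52) = -1352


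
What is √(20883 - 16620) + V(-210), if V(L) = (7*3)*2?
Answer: 42 + 7*√87 ≈ 107.29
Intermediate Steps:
V(L) = 42 (V(L) = 21*2 = 42)
√(20883 - 16620) + V(-210) = √(20883 - 16620) + 42 = √4263 + 42 = 7*√87 + 42 = 42 + 7*√87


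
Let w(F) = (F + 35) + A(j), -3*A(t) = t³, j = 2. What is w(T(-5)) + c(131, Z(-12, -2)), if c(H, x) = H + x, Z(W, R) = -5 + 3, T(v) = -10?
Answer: 454/3 ≈ 151.33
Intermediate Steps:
A(t) = -t³/3
Z(W, R) = -2
w(F) = 97/3 + F (w(F) = (F + 35) - ⅓*2³ = (35 + F) - ⅓*8 = (35 + F) - 8/3 = 97/3 + F)
w(T(-5)) + c(131, Z(-12, -2)) = (97/3 - 10) + (131 - 2) = 67/3 + 129 = 454/3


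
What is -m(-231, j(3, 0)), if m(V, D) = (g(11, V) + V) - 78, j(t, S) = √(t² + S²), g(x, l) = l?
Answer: 540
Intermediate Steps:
j(t, S) = √(S² + t²)
m(V, D) = -78 + 2*V (m(V, D) = (V + V) - 78 = 2*V - 78 = -78 + 2*V)
-m(-231, j(3, 0)) = -(-78 + 2*(-231)) = -(-78 - 462) = -1*(-540) = 540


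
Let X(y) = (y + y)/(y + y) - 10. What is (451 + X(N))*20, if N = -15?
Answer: 8840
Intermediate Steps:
X(y) = -9 (X(y) = (2*y)/((2*y)) - 10 = (2*y)*(1/(2*y)) - 10 = 1 - 10 = -9)
(451 + X(N))*20 = (451 - 9)*20 = 442*20 = 8840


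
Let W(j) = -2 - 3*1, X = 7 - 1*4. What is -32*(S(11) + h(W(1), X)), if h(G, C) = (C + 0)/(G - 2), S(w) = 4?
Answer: -800/7 ≈ -114.29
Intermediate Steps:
X = 3 (X = 7 - 4 = 3)
W(j) = -5 (W(j) = -2 - 3 = -5)
h(G, C) = C/(-2 + G)
-32*(S(11) + h(W(1), X)) = -32*(4 + 3/(-2 - 5)) = -32*(4 + 3/(-7)) = -32*(4 + 3*(-1/7)) = -32*(4 - 3/7) = -32*25/7 = -800/7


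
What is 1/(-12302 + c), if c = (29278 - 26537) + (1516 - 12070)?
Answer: -1/20115 ≈ -4.9714e-5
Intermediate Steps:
c = -7813 (c = 2741 - 10554 = -7813)
1/(-12302 + c) = 1/(-12302 - 7813) = 1/(-20115) = -1/20115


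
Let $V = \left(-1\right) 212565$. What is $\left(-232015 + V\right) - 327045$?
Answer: $-771625$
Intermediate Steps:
$V = -212565$
$\left(-232015 + V\right) - 327045 = \left(-232015 - 212565\right) - 327045 = -444580 - 327045 = -771625$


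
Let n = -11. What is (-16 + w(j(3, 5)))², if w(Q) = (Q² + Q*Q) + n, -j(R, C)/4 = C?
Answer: 597529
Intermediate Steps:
j(R, C) = -4*C
w(Q) = -11 + 2*Q² (w(Q) = (Q² + Q*Q) - 11 = (Q² + Q²) - 11 = 2*Q² - 11 = -11 + 2*Q²)
(-16 + w(j(3, 5)))² = (-16 + (-11 + 2*(-4*5)²))² = (-16 + (-11 + 2*(-20)²))² = (-16 + (-11 + 2*400))² = (-16 + (-11 + 800))² = (-16 + 789)² = 773² = 597529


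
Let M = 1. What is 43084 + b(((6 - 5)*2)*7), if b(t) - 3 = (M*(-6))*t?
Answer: 43003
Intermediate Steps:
b(t) = 3 - 6*t (b(t) = 3 + (1*(-6))*t = 3 - 6*t)
43084 + b(((6 - 5)*2)*7) = 43084 + (3 - 6*(6 - 5)*2*7) = 43084 + (3 - 6*1*2*7) = 43084 + (3 - 12*7) = 43084 + (3 - 6*14) = 43084 + (3 - 84) = 43084 - 81 = 43003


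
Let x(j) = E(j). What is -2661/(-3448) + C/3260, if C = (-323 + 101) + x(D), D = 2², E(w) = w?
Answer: 1980799/2810120 ≈ 0.70488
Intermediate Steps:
D = 4
x(j) = j
C = -218 (C = (-323 + 101) + 4 = -222 + 4 = -218)
-2661/(-3448) + C/3260 = -2661/(-3448) - 218/3260 = -2661*(-1/3448) - 218*1/3260 = 2661/3448 - 109/1630 = 1980799/2810120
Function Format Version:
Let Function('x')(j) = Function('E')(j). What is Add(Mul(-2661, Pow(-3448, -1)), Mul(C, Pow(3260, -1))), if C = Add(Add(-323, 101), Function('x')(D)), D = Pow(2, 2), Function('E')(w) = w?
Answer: Rational(1980799, 2810120) ≈ 0.70488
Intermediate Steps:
D = 4
Function('x')(j) = j
C = -218 (C = Add(Add(-323, 101), 4) = Add(-222, 4) = -218)
Add(Mul(-2661, Pow(-3448, -1)), Mul(C, Pow(3260, -1))) = Add(Mul(-2661, Pow(-3448, -1)), Mul(-218, Pow(3260, -1))) = Add(Mul(-2661, Rational(-1, 3448)), Mul(-218, Rational(1, 3260))) = Add(Rational(2661, 3448), Rational(-109, 1630)) = Rational(1980799, 2810120)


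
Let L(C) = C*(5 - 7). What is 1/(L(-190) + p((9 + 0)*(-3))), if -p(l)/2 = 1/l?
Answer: 27/10262 ≈ 0.0026311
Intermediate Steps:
L(C) = -2*C (L(C) = C*(-2) = -2*C)
p(l) = -2/l
1/(L(-190) + p((9 + 0)*(-3))) = 1/(-2*(-190) - 2*(-1/(3*(9 + 0)))) = 1/(380 - 2/(9*(-3))) = 1/(380 - 2/(-27)) = 1/(380 - 2*(-1/27)) = 1/(380 + 2/27) = 1/(10262/27) = 27/10262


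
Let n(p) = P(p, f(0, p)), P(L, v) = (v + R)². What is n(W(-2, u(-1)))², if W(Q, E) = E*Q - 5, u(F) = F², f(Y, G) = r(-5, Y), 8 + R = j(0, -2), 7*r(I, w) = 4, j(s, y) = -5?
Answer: 57289761/2401 ≈ 23861.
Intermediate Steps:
r(I, w) = 4/7 (r(I, w) = (⅐)*4 = 4/7)
R = -13 (R = -8 - 5 = -13)
f(Y, G) = 4/7
P(L, v) = (-13 + v)² (P(L, v) = (v - 13)² = (-13 + v)²)
W(Q, E) = -5 + E*Q
n(p) = 7569/49 (n(p) = (-13 + 4/7)² = (-87/7)² = 7569/49)
n(W(-2, u(-1)))² = (7569/49)² = 57289761/2401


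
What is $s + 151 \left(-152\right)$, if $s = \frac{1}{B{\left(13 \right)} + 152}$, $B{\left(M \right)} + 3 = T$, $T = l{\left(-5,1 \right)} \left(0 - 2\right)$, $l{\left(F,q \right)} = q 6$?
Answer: $- \frac{3144423}{137} \approx -22952.0$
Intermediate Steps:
$l{\left(F,q \right)} = 6 q$
$T = -12$ ($T = 6 \cdot 1 \left(0 - 2\right) = 6 \left(-2\right) = -12$)
$B{\left(M \right)} = -15$ ($B{\left(M \right)} = -3 - 12 = -15$)
$s = \frac{1}{137}$ ($s = \frac{1}{-15 + 152} = \frac{1}{137} \approx 0.0072993$)
$s + 151 \left(-152\right) = \frac{1}{137} + 151 \left(-152\right) = \frac{1}{137} - 22952 = - \frac{3144423}{137}$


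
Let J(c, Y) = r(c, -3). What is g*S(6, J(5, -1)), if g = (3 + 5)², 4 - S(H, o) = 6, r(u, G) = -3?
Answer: -128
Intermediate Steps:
J(c, Y) = -3
S(H, o) = -2 (S(H, o) = 4 - 1*6 = 4 - 6 = -2)
g = 64 (g = 8² = 64)
g*S(6, J(5, -1)) = 64*(-2) = -128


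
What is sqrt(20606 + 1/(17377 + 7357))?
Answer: sqrt(12606148222870)/24734 ≈ 143.55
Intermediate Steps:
sqrt(20606 + 1/(17377 + 7357)) = sqrt(20606 + 1/24734) = sqrt(509668805/24734) = sqrt(12606148222870)/24734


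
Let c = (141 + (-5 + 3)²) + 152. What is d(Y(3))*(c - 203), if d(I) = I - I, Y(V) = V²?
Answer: 0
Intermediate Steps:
c = 297 (c = (141 + (-2)²) + 152 = (141 + 4) + 152 = 145 + 152 = 297)
d(I) = 0
d(Y(3))*(c - 203) = 0*(297 - 203) = 0*94 = 0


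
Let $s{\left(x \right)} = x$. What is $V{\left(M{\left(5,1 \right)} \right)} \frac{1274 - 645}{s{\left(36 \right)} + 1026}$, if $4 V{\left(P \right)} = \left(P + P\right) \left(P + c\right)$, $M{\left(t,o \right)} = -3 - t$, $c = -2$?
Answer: $\frac{12580}{531} \approx 23.691$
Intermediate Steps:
$V{\left(P \right)} = \frac{P \left(-2 + P\right)}{2}$ ($V{\left(P \right)} = \frac{\left(P + P\right) \left(P - 2\right)}{4} = \frac{2 P \left(-2 + P\right)}{4} = \frac{P \left(-2 + P\right)}{2}$)
$V{\left(M{\left(5,1 \right)} \right)} \frac{1274 - 645}{s{\left(36 \right)} + 1026} = \frac{\left(-3 - 5\right) \left(-2 - 8\right)}{2} \frac{1274 - 645}{36 + 1026} = \frac{\left(-3 - 5\right) \left(-2 - 8\right)}{2} \cdot \frac{629}{1062} = \frac{1}{2} \left(-8\right) \left(-2 - 8\right) 629 \cdot \frac{1}{1062} = \frac{1}{2} \left(-8\right) \left(-10\right) \frac{629}{1062} = 40 \cdot \frac{629}{1062} = \frac{12580}{531}$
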